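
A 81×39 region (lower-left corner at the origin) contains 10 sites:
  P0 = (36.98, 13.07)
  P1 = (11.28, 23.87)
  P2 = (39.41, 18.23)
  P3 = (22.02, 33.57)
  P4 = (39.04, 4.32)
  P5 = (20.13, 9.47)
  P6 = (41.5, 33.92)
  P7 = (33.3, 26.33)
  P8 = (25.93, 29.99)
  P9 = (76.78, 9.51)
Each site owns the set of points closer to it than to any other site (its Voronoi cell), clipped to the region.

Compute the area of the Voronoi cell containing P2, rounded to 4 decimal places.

Area of P2's cell: 289.5682

1. box [0,81]×[0,39]: [(0, 0) (81, 0) (81, 39) (0, 39)]
2. ⊥bis P2·P0 via (38.195,15.65): [(0, 33.6372) (71.4271, 0) (81, 0) (81, 39) (0, 39)]  |A|=1957.6969
3. ⊥bis P2·P1 via (25.345,21.05): [(25.4643, 21.6452) (71.4271, 0) (81, 0) (81, 39) (28.9439, 39)]  |A|=1638.2592
4. ⊥bis P2·P3 via (30.715,25.9): [(26.5223, 21.147) (71.4271, 0) (81, 0) (81, 39) (42.2707, 39)]  |A|=1509.2505
5. ⊥bis P2·P4 via (39.225,11.275): [(26.5223, 21.147) (47.9796, 11.0421) (81, 10.1638) (81, 39) (42.2707, 39)]  |A|=1288.5915
6. ⊥bis P2·P5 via (29.77,13.85): [(26.5223, 21.147) (47.9796, 11.0421) (81, 10.1638) (81, 39) (42.2707, 39)]  |A|=1288.5915
7. ⊥bis P2·P6 via (40.455,26.075): [(31.8773, 27.2176) (26.5223, 21.147) (47.9796, 11.0421) (81, 10.1638) (81, 20.6742)]  |A|=610.3223
8. ⊥bis P2·P7 via (36.355,22.28): [(41.2463, 25.9696) (31.6511, 18.7317) (47.9796, 11.0421) (81, 10.1638) (81, 20.6742)]  |A|=548.3949
9. ⊥bis P2·P8 via (32.67,24.11): [(41.2463, 25.9696) (31.6511, 18.7317) (47.9796, 11.0421) (81, 10.1638) (81, 20.6742)]  |A|=548.3949
10. ⊥bis P2·P9 via (58.095,13.87): [(60.3253, 23.4282) (41.2463, 25.9696) (31.6511, 18.7317) (47.9796, 11.0421) (57.3768, 10.7922)]  |A|=289.5682
11. canonical 5-gon: [(60.3253, 23.4282) (41.2463, 25.9696) (31.6511, 18.7317) (47.9796, 11.0421) (57.3768, 10.7922)]
12. shoelace: 289.5682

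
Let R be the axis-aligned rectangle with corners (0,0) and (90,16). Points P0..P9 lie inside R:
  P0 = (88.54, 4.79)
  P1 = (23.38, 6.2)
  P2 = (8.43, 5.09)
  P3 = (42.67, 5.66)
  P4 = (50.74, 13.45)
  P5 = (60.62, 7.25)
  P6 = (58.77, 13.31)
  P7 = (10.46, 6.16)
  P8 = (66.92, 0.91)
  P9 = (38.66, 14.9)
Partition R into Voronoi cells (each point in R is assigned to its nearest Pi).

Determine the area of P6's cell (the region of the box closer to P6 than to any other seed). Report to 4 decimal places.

1. box [0,90]×[0,16]: [(0, 0) (90, 0) (90, 16) (0, 16)]
2. ⊥bis P6·P0 via (73.655,9.05): [(0, 0) (71.0649, 0) (75.644, 16) (0, 16)]  |A|=1173.6719
3. ⊥bis P6·P1 via (41.075,9.755): [(43.0348, 0) (71.0649, 0) (75.644, 16) (39.8204, 16)]  |A|=510.8305
4. ⊥bis P6·P2 via (33.6,9.2): [(43.0348, 0) (71.0649, 0) (75.644, 16) (39.8204, 16)]  |A|=510.8305
5. ⊥bis P6·P3 via (50.72,9.485): [(55.2268, 0) (71.0649, 0) (75.644, 16) (47.6244, 16)]  |A|=350.8622
6. ⊥bis P6·P4 via (54.755,13.38): [(54.5467, 1.4315) (55.2268, 0) (71.0649, 0) (75.644, 16) (54.8007, 16)]  |A|=298.588
7. ⊥bis P6·P5 via (59.695,10.28): [(54.6742, 8.7473) (75.3772, 15.0675) (75.644, 16) (54.8007, 16)]  |A|=84.3956
8. ⊥bis P6·P7 via (34.615,9.735): [(54.6742, 8.7473) (75.3772, 15.0675) (75.644, 16) (54.8007, 16)]  |A|=84.3956
9. ⊥bis P6·P8 via (62.845,7.11): [(54.6742, 8.7473) (74.5833, 14.8251) (75.4757, 15.4116) (75.644, 16) (54.8007, 16)]  |A|=84.2709
10. ⊥bis P6·P9 via (48.715,14.105): [(54.6742, 8.7473) (74.5833, 14.8251) (75.4757, 15.4116) (75.644, 16) (54.8007, 16)]  |A|=84.2709
11. canonical 5-gon: [(54.6742, 8.7473) (74.5833, 14.8251) (75.4757, 15.4116) (75.644, 16) (54.8007, 16)]
12. shoelace: 84.2709

Area of P6's cell: 84.2709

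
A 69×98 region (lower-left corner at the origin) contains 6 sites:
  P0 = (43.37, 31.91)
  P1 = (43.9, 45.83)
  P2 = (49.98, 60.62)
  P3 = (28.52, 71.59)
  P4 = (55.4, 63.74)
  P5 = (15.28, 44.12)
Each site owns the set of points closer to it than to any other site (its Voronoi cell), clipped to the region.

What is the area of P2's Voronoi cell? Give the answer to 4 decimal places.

1. box [0,69]×[0,98]: [(0, 0) (69, 0) (69, 98) (0, 98)]
2. ⊥bis P2·P0 via (46.675,46.265): [(0, 57.0111) (69, 41.125) (69, 98) (0, 98)]  |A|=3376.3017
3. ⊥bis P2·P1 via (46.94,53.225): [(0, 72.5215) (69, 44.1564) (69, 98) (0, 98)]  |A|=2736.613
4. ⊥bis P2·P3 via (39.25,66.105): [(35.1447, 58.0739) (69, 44.1564) (69, 98) (55.5542, 98)]  |A|=1179.8661
5. ⊥bis P2·P4 via (52.69,62.18): [(44.5087, 76.3923) (35.1447, 58.0739) (61.2254, 47.3524)]  |A|=289.0778
6. ⊥bis P2·P5 via (32.63,52.37): [(44.5087, 76.3923) (35.1447, 58.0739) (61.2254, 47.3524)]  |A|=289.0778
7. canonical 3-gon: [(44.5087, 76.3923) (35.1447, 58.0739) (61.2254, 47.3524)]
8. shoelace: 289.0778

Area of P2's cell: 289.0778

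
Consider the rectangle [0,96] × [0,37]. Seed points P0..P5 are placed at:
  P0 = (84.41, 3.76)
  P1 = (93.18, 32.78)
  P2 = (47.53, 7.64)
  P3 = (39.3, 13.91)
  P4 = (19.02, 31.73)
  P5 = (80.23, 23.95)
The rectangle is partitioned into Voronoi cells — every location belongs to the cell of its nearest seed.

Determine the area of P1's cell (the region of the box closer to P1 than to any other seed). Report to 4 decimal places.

1. box [0,96]×[0,37]: [(0, 0) (96, 0) (96, 37) (0, 37)]
2. ⊥bis P1·P0 via (88.795,18.27): [(96, 16.0926) (96, 37) (26.8173, 37)]  |A|=723.215
3. ⊥bis P1·P2 via (70.355,20.21): [(67.955, 24.568) (96, 16.0926) (96, 37) (61.1085, 37)]  |A|=510.0597
4. ⊥bis P1·P3 via (66.24,23.345): [(62.0676, 35.2584) (67.955, 24.568) (96, 16.0926) (96, 37) (61.4577, 37)]  |A|=509.7557
5. ⊥bis P1·P4 via (56.1,32.255): [(62.0676, 35.2584) (67.955, 24.568) (96, 16.0926) (96, 37) (61.4577, 37)]  |A|=509.7557
6. ⊥bis P1·P5 via (86.705,28.365): [(94.8324, 16.4455) (96, 16.0926) (96, 37) (80.8172, 37)]  |A|=168.2437
7. canonical 4-gon: [(94.8324, 16.4455) (96, 16.0926) (96, 37) (80.8172, 37)]
8. shoelace: 168.2437

Area of P1's cell: 168.2437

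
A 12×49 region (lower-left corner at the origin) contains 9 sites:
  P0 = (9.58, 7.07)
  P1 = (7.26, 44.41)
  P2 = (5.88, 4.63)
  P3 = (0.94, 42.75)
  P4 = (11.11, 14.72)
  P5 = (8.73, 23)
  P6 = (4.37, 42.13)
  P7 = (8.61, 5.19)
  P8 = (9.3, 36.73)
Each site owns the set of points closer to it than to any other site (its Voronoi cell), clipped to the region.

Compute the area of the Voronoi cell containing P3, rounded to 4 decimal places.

1. box [0,12]×[0,49]: [(0, 0) (12, 0) (12, 49) (0, 49)]
2. ⊥bis P3·P0 via (5.26,24.91): [(0, 23.6363) (12, 26.5421) (12, 49) (0, 49)]  |A|=286.9297
3. ⊥bis P3·P1 via (4.1,43.58): [(0, 23.6363) (8.7799, 25.7624) (2.6764, 49) (0, 49)]  |A|=142.4426
4. ⊥bis P3·P2 via (3.41,23.69): [(0, 23.6363) (8.7799, 25.7624) (2.6764, 49) (0, 49)]  |A|=142.4426
5. ⊥bis P3·P4 via (6.025,28.735): [(0, 26.549) (7.8274, 29.389) (2.6764, 49) (0, 49)]  |A|=114.1099
6. ⊥bis P3·P5 via (4.835,32.875): [(0, 30.9679) (6.7168, 33.6172) (2.6764, 49) (0, 49)]  |A|=81.1441
7. ⊥bis P3·P6 via (2.655,42.44): [(0, 30.9679) (0.626, 31.2148) (3.3661, 46.3741) (2.6764, 49) (0, 49)]  |A|=38.2693
8. ⊥bis P3·P7 via (4.775,23.97): [(0, 30.9679) (0.626, 31.2148) (3.3661, 46.3741) (2.6764, 49) (0, 49)]  |A|=38.2693
9. ⊥bis P3·P8 via (5.12,39.74): [(0, 32.6298) (1.1772, 34.2647) (3.3661, 46.3741) (2.6764, 49) (0, 49)]  |A|=36.4046
10. canonical 5-gon: [(0, 32.6298) (1.1772, 34.2647) (3.3661, 46.3741) (2.6764, 49) (0, 49)]
11. shoelace: 36.4046

Area of P3's cell: 36.4046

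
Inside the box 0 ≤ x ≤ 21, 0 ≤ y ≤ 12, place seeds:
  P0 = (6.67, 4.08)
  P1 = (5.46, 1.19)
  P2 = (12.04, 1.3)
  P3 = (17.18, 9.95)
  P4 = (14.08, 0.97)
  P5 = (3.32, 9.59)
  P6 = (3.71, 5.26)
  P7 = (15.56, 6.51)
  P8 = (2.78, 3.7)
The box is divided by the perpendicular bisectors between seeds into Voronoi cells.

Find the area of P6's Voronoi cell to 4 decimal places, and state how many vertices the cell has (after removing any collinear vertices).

1. box [0,21]×[0,12]: [(0, 0) (21, 0) (21, 12) (0, 12)]
2. ⊥bis P6·P0 via (5.19,4.67): [(0, 0) (3.3283, 0) (8.1121, 12) (0, 12)]  |A|=68.6424
3. ⊥bis P6·P1 via (4.585,3.225): [(0, 1.2536) (4.6199, 3.24) (8.1121, 12) (0, 12)]  |A|=60.3548
4. ⊥bis P6·P2 via (7.875,3.28): [(0, 1.2536) (4.6199, 3.24) (8.1121, 12) (0, 12)]  |A|=60.3548
5. ⊥bis P6·P3 via (10.445,7.605): [(0, 1.2536) (4.6199, 3.24) (8.1121, 12) (0, 12)]  |A|=60.3548
6. ⊥bis P6·P4 via (8.895,3.115): [(0, 1.2536) (4.6199, 3.24) (8.1121, 12) (0, 12)]  |A|=60.3548
7. ⊥bis P6·P5 via (3.515,7.425): [(0, 7.1084) (0, 1.2536) (4.6199, 3.24) (6.3916, 7.6841)]  |A|=27.2168
8. ⊥bis P6·P7 via (9.635,5.885): [(0, 7.1084) (0, 1.2536) (4.6199, 3.24) (6.3916, 7.6841)]  |A|=27.2168
9. ⊥bis P6·P8 via (3.245,4.48): [(0, 7.1084) (0, 6.4145) (4.7553, 3.5796) (6.3916, 7.6841)]  |A|=14.2958
10. canonical 4-gon: [(0, 7.1084) (0, 6.4145) (4.7553, 3.5796) (6.3916, 7.6841)]
11. shoelace: 14.2958

Area of P6's cell: 14.2958 (4 vertices)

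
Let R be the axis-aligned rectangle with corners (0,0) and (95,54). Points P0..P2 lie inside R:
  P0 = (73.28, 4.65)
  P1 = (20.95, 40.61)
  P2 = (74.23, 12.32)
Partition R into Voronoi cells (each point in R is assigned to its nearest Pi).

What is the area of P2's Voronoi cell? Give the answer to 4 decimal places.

Area of P2's cell: 1996.2529

1. box [0,95]×[0,54]: [(0, 0) (95, 0) (95, 54) (0, 54)]
2. ⊥bis P2·P0 via (73.755,8.485): [(0, 17.6202) (95, 5.8536) (95, 54) (0, 54)]  |A|=4014.9923
3. ⊥bis P2·P1 via (47.59,26.465): [(40.2469, 12.6353) (95, 5.8536) (95, 54) (62.2102, 54)]  |A|=1996.2529
4. canonical 4-gon: [(40.2469, 12.6353) (95, 5.8536) (95, 54) (62.2102, 54)]
5. shoelace: 1996.2529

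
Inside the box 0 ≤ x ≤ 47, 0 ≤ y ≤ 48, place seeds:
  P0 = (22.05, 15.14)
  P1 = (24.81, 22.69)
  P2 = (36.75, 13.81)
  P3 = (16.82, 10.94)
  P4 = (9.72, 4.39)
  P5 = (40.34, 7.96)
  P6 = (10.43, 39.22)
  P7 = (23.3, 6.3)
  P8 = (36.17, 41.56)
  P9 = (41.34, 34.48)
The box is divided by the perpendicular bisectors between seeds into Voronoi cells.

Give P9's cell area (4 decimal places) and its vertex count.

1. box [0,47]×[0,48]: [(0, 0) (47, 0) (47, 48) (0, 48)]
2. ⊥bis P9·P0 via (31.695,24.81): [(47, 9.5446) (47, 48) (8.4449, 48)]  |A|=741.3267
3. ⊥bis P9·P1 via (33.075,28.585): [(45.8065, 10.735) (47, 9.5446) (47, 48) (19.2273, 48)]  |A|=540.4238
4. ⊥bis P9·P2 via (39.045,24.145): [(35.7143, 24.8846) (47, 22.3785) (47, 48) (19.2273, 48)]  |A|=465.5669
5. ⊥bis P9·P3 via (29.08,22.71): [(35.7143, 24.8846) (47, 22.3785) (47, 48) (19.2273, 48)]  |A|=465.5669
6. ⊥bis P9·P4 via (25.53,19.435): [(35.7143, 24.8846) (47, 22.3785) (47, 48) (19.2273, 48)]  |A|=465.5669
7. ⊥bis P9·P5 via (40.84,21.22): [(35.7143, 24.8846) (47, 22.3785) (47, 48) (19.2273, 48)]  |A|=465.5669
8. ⊥bis P9·P6 via (25.885,36.85): [(26.1142, 38.3444) (35.7143, 24.8846) (47, 22.3785) (47, 48) (27.5948, 48)]  |A|=425.1698
9. ⊥bis P9·P7 via (32.32,20.39): [(26.1142, 38.3444) (35.7143, 24.8846) (47, 22.3785) (47, 48) (27.5948, 48)]  |A|=425.1698
10. ⊥bis P9·P8 via (38.755,38.02): [(30.5953, 32.0616) (35.7143, 24.8846) (47, 22.3785) (47, 44.0407)]  |A|=211.765
11. canonical 4-gon: [(30.5953, 32.0616) (35.7143, 24.8846) (47, 22.3785) (47, 44.0407)]
12. shoelace: 211.765

Area of P9's cell: 211.7650 (4 vertices)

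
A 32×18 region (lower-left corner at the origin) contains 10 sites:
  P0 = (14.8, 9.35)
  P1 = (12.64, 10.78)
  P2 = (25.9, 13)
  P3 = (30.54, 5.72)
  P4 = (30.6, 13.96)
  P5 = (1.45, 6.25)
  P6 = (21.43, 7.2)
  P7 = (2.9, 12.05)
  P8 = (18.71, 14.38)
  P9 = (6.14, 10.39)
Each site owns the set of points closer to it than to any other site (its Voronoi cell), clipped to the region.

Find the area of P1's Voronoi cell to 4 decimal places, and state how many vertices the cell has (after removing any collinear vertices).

Area of P1's cell: 52.7419 (4 vertices)

1. box [0,32]×[0,18]: [(0, 0) (32, 0) (32, 18) (0, 18)]
2. ⊥bis P1·P0 via (13.72,10.065): [(0, 0) (7.0566, 0) (18.9733, 18) (0, 18)]  |A|=234.2688
3. ⊥bis P1·P2 via (19.27,11.89): [(0, 0) (7.0566, 0) (18.3936, 17.1245) (18.2471, 18) (0, 18)]  |A|=233.9508
4. ⊥bis P1·P3 via (21.59,8.25): [(0, 0) (7.0566, 0) (18.3936, 17.1245) (18.2471, 18) (0, 18)]  |A|=233.9508
5. ⊥bis P1·P4 via (21.62,12.37): [(0, 0) (7.0566, 0) (18.3936, 17.1245) (18.2471, 18) (0, 18)]  |A|=233.9508
6. ⊥bis P1·P5 via (7.045,8.515): [(9.1885, 3.2202) (18.3936, 17.1245) (18.2471, 18) (3.2052, 18)]  |A|=116.2064
7. ⊥bis P1·P6 via (17.035,8.99): [(9.1885, 3.2202) (18.3936, 17.1245) (18.2471, 18) (3.2052, 18)]  |A|=116.2064
8. ⊥bis P1·P7 via (7.77,11.415): [(7.3074, 7.8669) (9.1885, 3.2202) (18.3936, 17.1245) (18.2471, 18) (8.6286, 18)]  |A|=88.7286
9. ⊥bis P1·P8 via (15.675,12.58): [(7.3074, 7.8669) (9.1885, 3.2202) (15.538, 12.811) (12.4605, 18) (8.6286, 18)]  |A|=72.1492
10. ⊥bis P1·P9 via (9.39,10.585): [(9.7784, 4.1113) (15.538, 12.811) (12.4605, 18) (8.9451, 18)]  |A|=52.7419
11. canonical 4-gon: [(9.7784, 4.1113) (15.538, 12.811) (12.4605, 18) (8.9451, 18)]
12. shoelace: 52.7419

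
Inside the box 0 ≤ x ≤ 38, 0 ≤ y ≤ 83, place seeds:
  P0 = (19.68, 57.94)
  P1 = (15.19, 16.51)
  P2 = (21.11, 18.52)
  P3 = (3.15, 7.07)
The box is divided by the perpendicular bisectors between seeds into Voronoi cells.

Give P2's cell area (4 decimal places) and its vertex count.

Area of P2's cell: 783.7129 (4 vertices)

1. box [0,38]×[0,83]: [(0, 0) (38, 0) (38, 83) (0, 83)]
2. ⊥bis P2·P0 via (20.395,38.23): [(0, 37.4902) (0, 0) (38, 0) (38, 38.8686)]  |A|=1450.817
3. ⊥bis P2·P1 via (18.15,17.515): [(11.2296, 37.8975) (24.0968, 0) (38, 0) (38, 38.8686)]  |A|=783.7129
4. ⊥bis P2·P3 via (12.13,12.795): [(11.2296, 37.8975) (24.0968, 0) (38, 0) (38, 38.8686)]  |A|=783.7129
5. canonical 4-gon: [(11.2296, 37.8975) (24.0968, 0) (38, 0) (38, 38.8686)]
6. shoelace: 783.7129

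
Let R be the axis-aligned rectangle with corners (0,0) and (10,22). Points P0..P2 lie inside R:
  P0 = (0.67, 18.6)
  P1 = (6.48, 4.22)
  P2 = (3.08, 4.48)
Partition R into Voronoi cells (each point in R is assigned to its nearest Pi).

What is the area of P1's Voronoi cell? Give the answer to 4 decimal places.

Area of P1's cell: 66.0826

1. box [0,10]×[0,22]: [(0, 0) (10, 0) (10, 22) (0, 22)]
2. ⊥bis P1·P0 via (3.575,11.41): [(0, 9.9656) (0, 0) (10, 0) (10, 14.0059)]  |A|=119.8575
3. ⊥bis P1·P2 via (4.78,4.35): [(5.3755, 12.1375) (4.4474, 0) (10, 0) (10, 14.0059)]  |A|=66.0826
4. canonical 4-gon: [(5.3755, 12.1375) (4.4474, 0) (10, 0) (10, 14.0059)]
5. shoelace: 66.0826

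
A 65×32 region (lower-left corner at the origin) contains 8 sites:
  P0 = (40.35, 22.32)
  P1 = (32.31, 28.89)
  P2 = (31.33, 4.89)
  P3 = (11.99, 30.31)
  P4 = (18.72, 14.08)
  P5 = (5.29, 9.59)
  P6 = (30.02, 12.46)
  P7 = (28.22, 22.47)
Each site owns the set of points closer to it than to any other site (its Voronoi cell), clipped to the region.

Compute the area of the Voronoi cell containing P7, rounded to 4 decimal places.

1. box [0,65]×[0,32]: [(0, 0) (65, 0) (65, 32) (0, 32)]
2. ⊥bis P7·P0 via (34.285,22.395): [(0, 0) (34.0081, 0) (34.4038, 32) (0, 32)]  |A|=1094.5894
3. ⊥bis P7·P1 via (30.265,25.68): [(0, 0) (34.0081, 0) (34.2939, 23.1133) (20.3446, 32) (0, 32)]  |A|=1032.1197
4. ⊥bis P7·P2 via (29.775,13.68): [(0, 8.4126) (34.1869, 14.4605) (34.2939, 23.1133) (20.3446, 32) (0, 32)]  |A|=642.4322
5. ⊥bis P7·P3 via (20.105,26.39): [(12.4881, 10.6219) (34.1869, 14.4605) (34.2939, 23.1133) (22.2336, 30.7966)]  |A|=252.7674
6. ⊥bis P7·P4 via (23.47,18.275): [(18.7608, 23.6073) (27.8317, 13.3362) (34.1869, 14.4605) (34.2939, 23.1133) (22.2336, 30.7966)]  |A|=161.659
7. ⊥bis P7·P5 via (16.755,16.03): [(18.7608, 23.6073) (27.8317, 13.3362) (34.1869, 14.4605) (34.2939, 23.1133) (22.2336, 30.7966)]  |A|=161.659
8. ⊥bis P7·P6 via (29.12,17.465): [(18.7608, 23.6073) (24.8616, 16.6993) (34.2354, 18.3849) (34.2939, 23.1133) (22.2336, 30.7966)]  |A|=130.9509
9. canonical 5-gon: [(18.7608, 23.6073) (24.8616, 16.6993) (34.2354, 18.3849) (34.2939, 23.1133) (22.2336, 30.7966)]
10. shoelace: 130.9509

Area of P7's cell: 130.9509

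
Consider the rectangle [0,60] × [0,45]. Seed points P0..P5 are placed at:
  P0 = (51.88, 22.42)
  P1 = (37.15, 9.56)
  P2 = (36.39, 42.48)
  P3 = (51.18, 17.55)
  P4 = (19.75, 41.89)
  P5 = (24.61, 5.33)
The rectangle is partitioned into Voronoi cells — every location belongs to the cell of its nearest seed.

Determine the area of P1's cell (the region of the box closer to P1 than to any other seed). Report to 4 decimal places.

Area of P1's cell: 394.6845

1. box [0,60]×[0,45]: [(0, 0) (60, 0) (60, 45) (0, 45)]
2. ⊥bis P1·P0 via (44.515,15.99): [(0, 0) (58.475, 0) (19.1879, 45) (0, 45)]  |A|=1747.4155
3. ⊥bis P1·P2 via (36.77,26.02): [(0, 25.1711) (0, 0) (58.475, 0) (35.7783, 25.9971)]  |A|=1210.381
4. ⊥bis P1·P3 via (44.165,13.555): [(0, 25.1711) (0, 0) (51.8845, 0) (39.5201, 21.7113) (35.7783, 25.9971)]  |A|=1138.8364
5. ⊥bis P1·P4 via (28.45,25.725): [(28.6498, 25.8325) (0, 10.4132) (0, 0) (51.8845, 0) (39.5201, 21.7113) (35.7783, 25.9971)]  |A|=927.4308
6. ⊥bis P1·P5 via (30.88,7.445): [(28.6498, 25.8325) (25.2879, 24.0231) (33.3914, 0) (51.8845, 0) (39.5201, 21.7113) (35.7783, 25.9971)]  |A|=394.6845
7. canonical 6-gon: [(28.6498, 25.8325) (25.2879, 24.0231) (33.3914, 0) (51.8845, 0) (39.5201, 21.7113) (35.7783, 25.9971)]
8. shoelace: 394.6845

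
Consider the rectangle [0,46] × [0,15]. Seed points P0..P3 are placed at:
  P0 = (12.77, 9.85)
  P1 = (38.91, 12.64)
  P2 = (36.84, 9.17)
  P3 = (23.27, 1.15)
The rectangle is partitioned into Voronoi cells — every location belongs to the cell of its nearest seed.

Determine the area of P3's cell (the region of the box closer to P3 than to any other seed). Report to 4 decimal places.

Area of P3's cell: 135.8846

1. box [0,46]×[0,15]: [(0, 0) (46, 0) (46, 15) (0, 15)]
2. ⊥bis P3·P0 via (18.02,5.5): [(13.4629, 0) (46, 0) (46, 15) (25.8914, 15)]  |A|=394.8429
3. ⊥bis P3·P1 via (31.09,6.895): [(25.4908, 14.5165) (13.4629, 0) (36.1554, 0)]  |A|=164.7086
4. ⊥bis P3·P2 via (30.055,5.16): [(24.9272, 13.8363) (13.4629, 0) (33.1046, 0)]  |A|=135.8846
5. canonical 3-gon: [(24.9272, 13.8363) (13.4629, 0) (33.1046, 0)]
6. shoelace: 135.8846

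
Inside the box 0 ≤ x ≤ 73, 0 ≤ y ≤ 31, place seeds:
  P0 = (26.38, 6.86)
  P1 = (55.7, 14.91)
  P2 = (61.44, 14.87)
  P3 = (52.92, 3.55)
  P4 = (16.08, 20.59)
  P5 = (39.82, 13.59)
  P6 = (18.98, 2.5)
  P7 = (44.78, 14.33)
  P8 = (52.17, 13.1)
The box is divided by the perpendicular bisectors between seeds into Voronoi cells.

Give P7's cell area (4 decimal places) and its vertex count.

Area of P7's cell: 180.8497 (5 vertices)

1. box [0,73]×[0,31]: [(0, 0) (73, 0) (73, 31) (0, 31)]
2. ⊥bis P7·P0 via (35.58,10.595): [(39.8813, 0) (73, 0) (73, 31) (27.296, 31)]  |A|=1221.751
3. ⊥bis P7·P1 via (50.24,14.62): [(39.8813, 0) (51.0165, 0) (49.37, 31) (27.296, 31)]  |A|=514.7421
4. ⊥bis P7·P2 via (53.11,14.6): [(39.8813, 0) (51.0165, 0) (49.37, 31) (27.296, 31)]  |A|=514.7421
5. ⊥bis P7·P3 via (48.85,8.94): [(39.2078, 1.6591) (50.4765, 10.1681) (49.37, 31) (27.296, 31)]  |A|=445.9162
6. ⊥bis P7·P4 via (30.43,17.46): [(31.2558, 21.2462) (39.2078, 1.6591) (50.4765, 10.1681) (49.37, 31) (33.3833, 31)]  |A|=416.229
7. ⊥bis P7·P5 via (42.3,13.96): [(43.6363, 5.0031) (50.4765, 10.1681) (49.37, 31) (39.7577, 31)]  |A|=199.0482
8. ⊥bis P7·P6 via (31.88,8.415): [(43.6363, 5.0031) (50.4765, 10.1681) (49.37, 31) (39.7577, 31)]  |A|=199.0482
9. ⊥bis P7·P8 via (48.475,13.715): [(43.6363, 5.0031) (47.5121, 7.9297) (49.8495, 21.9729) (49.37, 31) (39.7577, 31)]  |A|=180.8497
10. canonical 5-gon: [(43.6363, 5.0031) (47.5121, 7.9297) (49.8495, 21.9729) (49.37, 31) (39.7577, 31)]
11. shoelace: 180.8497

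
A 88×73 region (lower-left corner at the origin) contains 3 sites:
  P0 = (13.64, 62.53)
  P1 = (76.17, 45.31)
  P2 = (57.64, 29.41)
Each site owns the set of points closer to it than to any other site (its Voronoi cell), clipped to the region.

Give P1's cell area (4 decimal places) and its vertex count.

1. box [0,88]×[0,73]: [(0, 0) (88, 0) (88, 73) (0, 73)]
2. ⊥bis P1·P0 via (44.905,53.92): [(30.0561, 0) (88, 0) (88, 73) (50.1594, 73)]  |A|=3496.1347
3. ⊥bis P1·P2 via (66.905,37.36): [(46.7978, 60.7931) (88, 12.7757) (88, 73) (50.1594, 73)]  |A|=1471.645
4. canonical 4-gon: [(46.7978, 60.7931) (88, 12.7757) (88, 73) (50.1594, 73)]
5. shoelace: 1471.645

Area of P1's cell: 1471.6450 (4 vertices)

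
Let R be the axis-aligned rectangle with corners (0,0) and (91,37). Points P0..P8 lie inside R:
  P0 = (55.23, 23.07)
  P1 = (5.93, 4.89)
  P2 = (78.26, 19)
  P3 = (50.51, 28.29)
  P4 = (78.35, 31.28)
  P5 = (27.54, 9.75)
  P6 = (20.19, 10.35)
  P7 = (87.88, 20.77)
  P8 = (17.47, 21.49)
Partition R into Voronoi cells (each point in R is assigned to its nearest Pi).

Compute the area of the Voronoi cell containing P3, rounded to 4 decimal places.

Area of P3's cell: 394.8957

1. box [0,91]×[0,37]: [(0, 0) (91, 0) (91, 37) (0, 37)]
2. ⊥bis P3·P0 via (52.87,25.68): [(0, 0) (24.4697, 0) (65.3892, 37) (0, 37)]  |A|=1662.3881
3. ⊥bis P3·P1 via (28.22,16.59): [(32.9182, 7.6393) (65.3892, 37) (17.5068, 37)]  |A|=702.9295
4. ⊥bis P3·P2 via (64.385,23.645): [(32.9182, 7.6393) (65.3892, 37) (17.5068, 37)]  |A|=702.9295
5. ⊥bis P3·P4 via (64.43,29.785): [(32.9182, 7.6393) (63.8086, 35.5708) (63.6551, 37) (17.5068, 37)]  |A|=701.6904
6. ⊥bis P3·P5 via (39.025,19.02): [(41.7587, 15.633) (63.8086, 35.5708) (63.6551, 37) (24.5126, 37)]  |A|=435.4644
7. ⊥bis P3·P6 via (35.35,19.32): [(25.9224, 35.2534) (41.7587, 15.633) (63.8086, 35.5708) (63.6551, 37) (24.8889, 37)]  |A|=435.1357
8. ⊥bis P3·P7 via (69.195,24.53): [(25.9224, 35.2534) (41.7587, 15.633) (63.8086, 35.5708) (63.6551, 37) (24.8889, 37)]  |A|=435.1357
9. ⊥bis P3·P8 via (33.99,24.89): [(33.8883, 25.3841) (41.7587, 15.633) (63.8086, 35.5708) (63.6551, 37) (31.4976, 37)]  |A|=394.8957
10. canonical 5-gon: [(33.8883, 25.3841) (41.7587, 15.633) (63.8086, 35.5708) (63.6551, 37) (31.4976, 37)]
11. shoelace: 394.8957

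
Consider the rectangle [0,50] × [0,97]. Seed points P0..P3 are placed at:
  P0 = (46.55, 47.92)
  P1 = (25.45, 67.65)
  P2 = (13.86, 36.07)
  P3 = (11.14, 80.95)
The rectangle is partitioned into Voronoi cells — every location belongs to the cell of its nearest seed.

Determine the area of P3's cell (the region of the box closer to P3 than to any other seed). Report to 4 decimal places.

Area of P3's cell: 829.9739

1. box [0,50]×[0,97]: [(0, 0) (50, 0) (50, 97) (0, 97)]
2. ⊥bis P3·P0 via (28.845,64.435): [(0, 33.5116) (50, 87.1143) (50, 97) (0, 97)]  |A|=1834.3527
3. ⊥bis P3·P1 via (18.295,74.3): [(0, 54.6157) (39.3928, 97) (0, 97)]  |A|=834.8192
4. ⊥bis P3·P2 via (12.5,58.51): [(0, 57.7524) (3.0894, 57.9397) (39.3928, 97) (0, 97)]  |A|=829.9739
5. canonical 4-gon: [(0, 57.7524) (3.0894, 57.9397) (39.3928, 97) (0, 97)]
6. shoelace: 829.9739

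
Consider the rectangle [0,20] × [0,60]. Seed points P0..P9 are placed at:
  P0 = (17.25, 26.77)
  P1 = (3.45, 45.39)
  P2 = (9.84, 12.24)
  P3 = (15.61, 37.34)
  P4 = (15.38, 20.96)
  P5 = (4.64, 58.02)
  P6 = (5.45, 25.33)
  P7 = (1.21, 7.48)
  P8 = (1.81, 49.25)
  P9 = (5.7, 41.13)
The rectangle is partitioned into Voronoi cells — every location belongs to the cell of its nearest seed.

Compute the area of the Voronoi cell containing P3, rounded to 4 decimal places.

Area of P3's cell: 163.7886

1. box [0,20]×[0,60]: [(0, 0) (20, 0) (20, 60) (0, 60)]
2. ⊥bis P3·P0 via (16.43,32.055): [(0, 29.5058) (20, 32.6089) (20, 60) (0, 60)]  |A|=578.8531
3. ⊥bis P3·P1 via (9.53,41.365): [(1.8713, 29.7961) (20, 32.6089) (20, 57.1806)]  |A|=222.7256
4. ⊥bis P3·P2 via (12.725,24.79): [(1.8713, 29.7961) (20, 32.6089) (20, 57.1806)]  |A|=222.7256
5. ⊥bis P3·P4 via (15.495,29.15): [(1.8713, 29.7961) (20, 32.6089) (20, 57.1806)]  |A|=222.7256
6. ⊥bis P3·P5 via (10.125,47.68): [(15.6512, 50.6115) (1.8713, 29.7961) (20, 32.6089) (20, 52.9183)]  |A|=213.4578
7. ⊥bis P3·P6 via (10.53,31.335): [(15.6512, 50.6115) (5.6327, 35.4779) (10.7252, 31.1699) (20, 32.6089) (20, 52.9183)]  |A|=190.8885
8. ⊥bis P3·P7 via (8.41,22.41): [(15.6512, 50.6115) (5.6327, 35.4779) (10.7252, 31.1699) (20, 32.6089) (20, 52.9183)]  |A|=190.8885
9. ⊥bis P3·P8 via (8.71,43.295): [(15.6512, 50.6115) (5.6327, 35.4779) (10.7252, 31.1699) (20, 32.6089) (20, 52.9183)]  |A|=190.8885
10. ⊥bis P3·P9 via (10.655,39.235): [(15.6512, 50.6115) (14.123, 48.3029) (8.3417, 33.1862) (10.7252, 31.1699) (20, 32.6089) (20, 52.9183)]  |A|=163.7886
11. canonical 6-gon: [(15.6512, 50.6115) (14.123, 48.3029) (8.3417, 33.1862) (10.7252, 31.1699) (20, 32.6089) (20, 52.9183)]
12. shoelace: 163.7886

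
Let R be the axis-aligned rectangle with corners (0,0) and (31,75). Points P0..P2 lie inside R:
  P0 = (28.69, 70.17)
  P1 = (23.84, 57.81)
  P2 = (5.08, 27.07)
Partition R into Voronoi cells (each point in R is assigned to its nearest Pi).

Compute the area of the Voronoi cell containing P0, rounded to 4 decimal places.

1. box [0,31]×[0,75]: [(0, 0) (31, 0) (31, 75) (0, 75)]
2. ⊥bis P0·P1 via (26.265,63.99): [(0, 74.2963) (31, 62.132) (31, 75) (0, 75)]  |A|=210.362
3. ⊥bis P0·P2 via (16.885,48.62): [(0, 74.2963) (31, 62.132) (31, 75) (0, 75)]  |A|=210.362
4. canonical 4-gon: [(0, 74.2963) (31, 62.132) (31, 75) (0, 75)]
5. shoelace: 210.362

Area of P0's cell: 210.3620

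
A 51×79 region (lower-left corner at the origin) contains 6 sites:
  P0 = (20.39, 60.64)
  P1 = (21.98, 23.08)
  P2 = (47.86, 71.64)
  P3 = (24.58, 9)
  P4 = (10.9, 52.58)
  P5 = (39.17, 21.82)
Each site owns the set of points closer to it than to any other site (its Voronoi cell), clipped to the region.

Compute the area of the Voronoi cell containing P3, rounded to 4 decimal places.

Area of P3's cell: 570.5285

1. box [0,51]×[0,79]: [(0, 0) (51, 0) (51, 79) (0, 79)]
2. ⊥bis P3·P0 via (22.485,34.82): [(0, 32.9956) (0, 0) (51, 0) (51, 37.1337)]  |A|=1788.2963
3. ⊥bis P3·P1 via (23.28,16.04): [(0, 11.7411) (0, 0) (51, 0) (51, 21.1587)]  |A|=838.9471
4. ⊥bis P3·P2 via (36.22,40.32): [(0, 11.7411) (0, 0) (51, 0) (51, 21.1587)]  |A|=838.9471
5. ⊥bis P3·P4 via (17.74,30.79): [(0, 11.7411) (0, 0) (51, 0) (51, 21.1587)]  |A|=838.9471
6. ⊥bis P3·P5 via (31.875,15.41): [(30.1988, 17.3176) (0, 11.7411) (0, 0) (45.4155, 0)]  |A|=570.5285
7. canonical 4-gon: [(30.1988, 17.3176) (0, 11.7411) (0, 0) (45.4155, 0)]
8. shoelace: 570.5285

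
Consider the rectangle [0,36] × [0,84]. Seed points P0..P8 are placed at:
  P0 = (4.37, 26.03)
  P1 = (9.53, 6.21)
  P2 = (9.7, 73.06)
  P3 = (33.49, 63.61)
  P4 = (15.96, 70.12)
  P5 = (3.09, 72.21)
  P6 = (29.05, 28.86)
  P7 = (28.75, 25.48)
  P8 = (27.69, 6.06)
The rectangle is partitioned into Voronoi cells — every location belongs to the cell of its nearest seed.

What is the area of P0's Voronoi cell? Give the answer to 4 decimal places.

Area of P0's cell: 507.6046

1. box [0,36]×[0,84]: [(0, 0) (36, 0) (36, 84) (0, 84)]
2. ⊥bis P0·P1 via (6.95,16.12): [(0, 14.3106) (36, 23.683) (36, 84) (0, 84)]  |A|=2340.1155
3. ⊥bis P0·P2 via (7.035,49.545): [(0, 50.3423) (0, 14.3106) (36, 23.683) (36, 46.2623)]  |A|=1054.9989
4. ⊥bis P0·P3 via (18.93,44.82): [(13.8254, 48.7754) (0, 50.3423) (0, 14.3106) (36, 23.683) (36, 31.5928)]  |A|=892.3535
5. ⊥bis P0·P4 via (10.165,48.075): [(17.0727, 46.2592) (2.707, 50.0355) (0, 50.3423) (0, 14.3106) (36, 23.683) (36, 31.5928)]  |A|=880.4108
6. ⊥bis P0·P5 via (3.73,49.12): [(17.0727, 46.2592) (5.9551, 49.1817) (0, 49.0166) (0, 14.3106) (36, 23.683) (36, 31.5928)]  |A|=875.8062
7. ⊥bis P0·P6 via (16.71,27.445): [(14.4743, 46.9422) (5.9551, 49.1817) (0, 49.0166) (0, 14.3106) (17.688, 18.9156)]  |A|=513.8115
8. ⊥bis P0·P7 via (16.56,25.755): [(16.6165, 28.2602) (14.4743, 46.9422) (5.9551, 49.1817) (0, 49.0166) (0, 14.3106) (16.3981, 18.5798)]  |A|=507.6046
9. ⊥bis P0·P8 via (16.03,16.045): [(16.6165, 28.2602) (14.4743, 46.9422) (5.9551, 49.1817) (0, 49.0166) (0, 14.3106) (16.3981, 18.5798)]  |A|=507.6046
10. canonical 6-gon: [(16.6165, 28.2602) (14.4743, 46.9422) (5.9551, 49.1817) (0, 49.0166) (0, 14.3106) (16.3981, 18.5798)]
11. shoelace: 507.6046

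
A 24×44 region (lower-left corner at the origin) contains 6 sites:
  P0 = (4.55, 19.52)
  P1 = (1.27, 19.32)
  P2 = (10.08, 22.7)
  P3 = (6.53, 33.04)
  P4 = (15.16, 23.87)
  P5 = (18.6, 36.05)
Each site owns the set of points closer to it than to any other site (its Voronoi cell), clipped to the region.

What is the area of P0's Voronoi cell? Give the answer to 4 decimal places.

Area of P0's cell: 225.2127

1. box [0,24]×[0,44]: [(0, 0) (24, 0) (24, 44) (0, 44)]
2. ⊥bis P0·P1 via (2.91,19.42): [(4.0941, 0) (24, 0) (24, 44) (1.4112, 44)]  |A|=934.882
3. ⊥bis P0·P2 via (7.315,21.11): [(2.2722, 29.8793) (4.0941, 0) (19.4542, 0)]  |A|=229.4742
4. ⊥bis P0·P3 via (5.54,26.28): [(4.2319, 26.4716) (2.4642, 26.7304) (4.0941, 0) (19.4542, 0)]  |A|=226.716
5. ⊥bis P0·P4 via (9.855,21.695): [(16.9999, 4.268) (4.2319, 26.4716) (2.4642, 26.7304) (4.0941, 0) (18.7497, 0)]  |A|=225.2127
6. ⊥bis P0·P5 via (11.575,27.785): [(16.9999, 4.268) (4.2319, 26.4716) (2.4642, 26.7304) (4.0941, 0) (18.7497, 0)]  |A|=225.2127
7. canonical 5-gon: [(16.9999, 4.268) (4.2319, 26.4716) (2.4642, 26.7304) (4.0941, 0) (18.7497, 0)]
8. shoelace: 225.2127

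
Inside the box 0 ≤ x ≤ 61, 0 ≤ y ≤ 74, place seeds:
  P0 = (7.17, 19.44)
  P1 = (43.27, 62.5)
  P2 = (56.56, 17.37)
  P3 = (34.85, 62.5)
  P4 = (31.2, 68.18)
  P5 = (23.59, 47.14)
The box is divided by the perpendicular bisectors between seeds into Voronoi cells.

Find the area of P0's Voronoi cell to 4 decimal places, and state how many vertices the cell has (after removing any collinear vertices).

Area of P0's cell: 1043.7857 (4 vertices)

1. box [0,61]×[0,74]: [(0, 0) (61, 0) (61, 74) (0, 74)]
2. ⊥bis P0·P1 via (25.22,40.97): [(0, 62.1136) (0, 0) (61, 0) (61, 10.9733)]  |A|=2229.1494
3. ⊥bis P0·P2 via (31.865,18.405): [(32.5531, 34.8222) (0, 62.1136) (0, 0) (31.0936, 0)]  |A|=1552.3679
4. ⊥bis P0·P3 via (21.01,40.97): [(32.5011, 33.5832) (0, 54.4757) (0, 0) (31.0936, 0)]  |A|=1407.3736
5. ⊥bis P0·P4 via (19.185,43.81): [(32.5011, 33.5832) (8.0578, 49.296) (0, 53.2687) (0, 0) (31.0936, 0)]  |A|=1402.5105
6. ⊥bis P0·P5 via (15.38,33.29): [(32.0741, 23.3941) (0, 42.407) (0, 0) (31.0936, 0)]  |A|=1043.7857
7. canonical 4-gon: [(32.0741, 23.3941) (0, 42.407) (0, 0) (31.0936, 0)]
8. shoelace: 1043.7857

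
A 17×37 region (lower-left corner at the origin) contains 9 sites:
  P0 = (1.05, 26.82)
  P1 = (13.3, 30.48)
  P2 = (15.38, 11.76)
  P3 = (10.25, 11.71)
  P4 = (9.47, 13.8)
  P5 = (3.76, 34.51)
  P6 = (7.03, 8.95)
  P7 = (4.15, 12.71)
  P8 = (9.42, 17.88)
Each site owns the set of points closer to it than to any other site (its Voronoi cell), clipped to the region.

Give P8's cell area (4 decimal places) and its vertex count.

Area of P8's cell: 94.4046 (6 vertices)

1. box [0,17]×[0,37]: [(0, 0) (17, 0) (17, 37) (0, 37)]
2. ⊥bis P8·P0 via (5.235,22.35): [(0, 17.4488) (0, 0) (17, 0) (17, 33.3649)]  |A|=431.9161
3. ⊥bis P8·P1 via (11.36,24.18): [(8.2218, 25.1464) (0, 17.4488) (0, 0) (17, 0) (17, 22.4432)]  |A|=383.9799
4. ⊥bis P8·P2 via (12.4,14.82): [(8.2218, 25.1464) (0, 17.4488) (0, 2.7442) (17, 19.2997) (17, 22.4432)]  |A|=196.6066
5. ⊥bis P8·P3 via (9.835,14.795): [(8.2218, 25.1464) (0, 17.4488) (0, 13.472) (12.7813, 15.1913) (17, 19.2997) (17, 22.4432)]  |A|=128.0489
6. ⊥bis P8·P4 via (9.445,15.84): [(8.2218, 25.1464) (0, 17.4488) (0, 15.7243) (13.4984, 15.8897) (17, 19.2997) (17, 22.4432)]  |A|=109.0015
7. ⊥bis P8·P5 via (6.59,26.195): [(8.2218, 25.1464) (0, 17.4488) (0, 15.7243) (13.4984, 15.8897) (17, 19.2997) (17, 22.4432)]  |A|=109.0015
8. ⊥bis P8·P6 via (8.225,13.415): [(8.2218, 25.1464) (0, 17.4488) (0, 15.7243) (13.4984, 15.8897) (17, 19.2997) (17, 22.4432)]  |A|=109.0015
9. ⊥bis P8·P7 via (6.785,15.295): [(8.2218, 25.1464) (2.4353, 19.7288) (6.2883, 15.8013) (13.4984, 15.8897) (17, 19.2997) (17, 22.4432)]  |A|=94.4046
10. canonical 6-gon: [(8.2218, 25.1464) (2.4353, 19.7288) (6.2883, 15.8013) (13.4984, 15.8897) (17, 19.2997) (17, 22.4432)]
11. shoelace: 94.4046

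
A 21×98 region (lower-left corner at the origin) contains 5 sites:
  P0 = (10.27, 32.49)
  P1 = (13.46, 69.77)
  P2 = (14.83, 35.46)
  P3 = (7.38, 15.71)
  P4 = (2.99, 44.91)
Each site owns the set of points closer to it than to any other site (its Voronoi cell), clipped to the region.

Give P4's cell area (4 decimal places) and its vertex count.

1. box [0,21]×[0,98]: [(0, 0) (21, 0) (21, 98) (0, 98)]
2. ⊥bis P4·P0 via (6.63,38.7): [(0, 34.8138) (21, 47.123) (21, 98) (0, 98)]  |A|=1197.6635
3. ⊥bis P4·P1 via (8.225,57.34): [(0, 60.804) (0, 34.8138) (21, 47.123) (21, 51.9597)]  |A|=323.6826
4. ⊥bis P4·P2 via (8.91,40.185): [(18.9852, 52.8083) (0, 60.804) (0, 34.8138) (8.6872, 39.9058)]  |A|=276.5384
5. ⊥bis P4·P3 via (5.185,30.31): [(18.9852, 52.8083) (0, 60.804) (0, 34.8138) (8.6872, 39.9058)]  |A|=276.5384
6. canonical 4-gon: [(18.9852, 52.8083) (0, 60.804) (0, 34.8138) (8.6872, 39.9058)]
7. shoelace: 276.5384

Area of P4's cell: 276.5384 (4 vertices)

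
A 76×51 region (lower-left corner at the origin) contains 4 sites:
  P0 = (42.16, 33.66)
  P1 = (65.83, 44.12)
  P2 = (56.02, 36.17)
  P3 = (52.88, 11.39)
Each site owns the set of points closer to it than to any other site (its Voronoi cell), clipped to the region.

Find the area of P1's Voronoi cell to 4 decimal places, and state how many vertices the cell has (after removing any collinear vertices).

1. box [0,76]×[0,51]: [(0, 0) (76, 0) (76, 51) (0, 51)]
2. ⊥bis P1·P0 via (53.995,38.89): [(71.1809, 0) (76, 0) (76, 51) (48.6435, 51)]  |A|=820.4794
3. ⊥bis P1·P2 via (60.925,40.145): [(76, 21.543) (76, 51) (52.1281, 51)]  |A|=351.5965
4. ⊥bis P1·P3 via (59.355,27.755): [(76, 21.543) (76, 51) (52.1281, 51)]  |A|=351.5965
5. canonical 3-gon: [(76, 21.543) (76, 51) (52.1281, 51)]
6. shoelace: 351.5965

Area of P1's cell: 351.5965 (3 vertices)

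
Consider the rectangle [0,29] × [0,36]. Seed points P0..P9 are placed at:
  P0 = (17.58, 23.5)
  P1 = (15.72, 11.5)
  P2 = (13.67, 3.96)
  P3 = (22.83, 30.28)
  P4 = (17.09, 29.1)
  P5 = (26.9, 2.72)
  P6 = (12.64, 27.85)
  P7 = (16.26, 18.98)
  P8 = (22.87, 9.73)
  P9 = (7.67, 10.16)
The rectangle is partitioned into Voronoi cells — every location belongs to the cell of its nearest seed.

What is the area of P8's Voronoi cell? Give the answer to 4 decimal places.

Area of P8's cell: 112.5136

1. box [0,29]×[0,36]: [(0, 0) (29, 0) (29, 36) (0, 36)]
2. ⊥bis P8·P0 via (20.225,16.615): [(0, 8.8452) (0, 0) (29, 0) (29, 19.9861)]  |A|=418.0534
3. ⊥bis P8·P1 via (19.295,10.615): [(20.8387, 16.8508) (16.6672, 0) (29, 0) (29, 19.9861)]  |A|=185.4647
4. ⊥bis P8·P2 via (18.27,6.845): [(20.8387, 16.8508) (18.3358, 6.7401) (22.563, 0) (29, 0) (29, 19.9861)]  |A|=165.5955
5. ⊥bis P8·P3 via (22.85,20.005): [(20.8387, 16.8508) (18.3358, 6.7401) (22.563, 0) (29, 0) (29, 19.9861)]  |A|=165.5955
6. ⊥bis P8·P4 via (19.98,19.415): [(20.8387, 16.8508) (18.3358, 6.7401) (22.563, 0) (29, 0) (29, 19.9861)]  |A|=165.5955
7. ⊥bis P8·P5 via (24.885,6.225): [(20.8387, 16.8508) (18.3358, 6.7401) (20.3088, 3.5942) (29, 8.5907) (29, 19.9861)]  |A|=116.696
8. ⊥bis P8·P6 via (17.755,18.79): [(20.8387, 16.8508) (18.3358, 6.7401) (20.3088, 3.5942) (29, 8.5907) (29, 19.9861)]  |A|=116.696
9. ⊥bis P8·P7 via (19.565,14.355): [(25.6373, 18.6942) (20.3618, 14.9244) (18.3358, 6.7401) (20.3088, 3.5942) (29, 8.5907) (29, 19.9861)]  |A|=112.5136
10. ⊥bis P8·P9 via (15.27,9.945): [(25.6373, 18.6942) (20.3618, 14.9244) (18.3358, 6.7401) (20.3088, 3.5942) (29, 8.5907) (29, 19.9861)]  |A|=112.5136
11. canonical 6-gon: [(25.6373, 18.6942) (20.3618, 14.9244) (18.3358, 6.7401) (20.3088, 3.5942) (29, 8.5907) (29, 19.9861)]
12. shoelace: 112.5136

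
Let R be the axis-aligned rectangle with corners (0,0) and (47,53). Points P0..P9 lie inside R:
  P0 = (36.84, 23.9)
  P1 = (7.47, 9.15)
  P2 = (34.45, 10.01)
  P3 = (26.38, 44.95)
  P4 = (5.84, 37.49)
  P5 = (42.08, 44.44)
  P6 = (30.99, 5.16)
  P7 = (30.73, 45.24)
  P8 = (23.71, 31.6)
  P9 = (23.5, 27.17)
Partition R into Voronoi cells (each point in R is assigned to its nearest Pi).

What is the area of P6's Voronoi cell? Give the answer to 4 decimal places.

Area of P6's cell: 201.5970

1. box [0,47]×[0,53]: [(0, 0) (47, 0) (47, 53) (0, 53)]
2. ⊥bis P6·P0 via (33.915,14.53): [(0, 25.1171) (0, 0) (47, 0) (47, 10.4453)]  |A|=835.7171
3. ⊥bis P6·P1 via (19.23,7.155): [(21.1568, 18.5127) (18.0162, 0) (47, 0) (47, 10.4453)]  |A|=403.2544
4. ⊥bis P6·P2 via (32.72,7.585): [(20.7514, 16.1234) (18.0162, 0) (43.3522, 0)]  |A|=204.2509
5. ⊥bis P6·P3 via (28.685,25.055): [(20.7514, 16.1234) (18.0162, 0) (43.3522, 0)]  |A|=204.2509
6. ⊥bis P6·P4 via (18.415,21.325): [(20.7514, 16.1234) (18.0162, 0) (43.3522, 0)]  |A|=204.2509
7. ⊥bis P6·P5 via (36.535,24.8): [(20.7514, 16.1234) (18.0162, 0) (43.3522, 0)]  |A|=204.2509
8. ⊥bis P6·P7 via (30.86,25.2): [(20.7514, 16.1234) (18.0162, 0) (43.3522, 0)]  |A|=204.2509
9. ⊥bis P6·P8 via (27.35,18.38): [(20.7514, 16.1234) (18.0162, 0) (43.3522, 0)]  |A|=204.2509
10. ⊥bis P6·P9 via (27.245,16.165): [(22.8091, 14.6555) (20.3611, 13.8224) (18.0162, 0) (43.3522, 0)]  |A|=201.597
11. canonical 4-gon: [(22.8091, 14.6555) (20.3611, 13.8224) (18.0162, 0) (43.3522, 0)]
12. shoelace: 201.597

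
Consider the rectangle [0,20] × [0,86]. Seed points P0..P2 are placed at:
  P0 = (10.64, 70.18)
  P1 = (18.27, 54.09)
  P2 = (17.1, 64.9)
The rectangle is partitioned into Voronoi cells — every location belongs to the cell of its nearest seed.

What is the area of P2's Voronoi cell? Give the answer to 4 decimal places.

1. box [0,20]×[0,86]: [(0, 0) (20, 0) (20, 86) (0, 86)]
2. ⊥bis P2·P0 via (13.87,67.54): [(0, 50.5703) (0, 0) (20, 0) (20, 75.04)]  |A|=1256.1023
3. ⊥bis P2·P1 via (17.685,59.495): [(6.2861, 58.2613) (20, 59.7456) (20, 75.04)]  |A|=104.8726
4. canonical 3-gon: [(6.2861, 58.2613) (20, 59.7456) (20, 75.04)]
5. shoelace: 104.8726

Area of P2's cell: 104.8726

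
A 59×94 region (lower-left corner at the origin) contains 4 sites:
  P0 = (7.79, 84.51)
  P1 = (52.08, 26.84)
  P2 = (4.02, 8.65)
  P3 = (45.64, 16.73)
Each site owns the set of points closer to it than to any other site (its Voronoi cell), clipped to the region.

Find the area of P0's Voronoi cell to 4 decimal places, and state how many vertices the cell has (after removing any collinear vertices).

Area of P0's cell: 2157.7905 (5 vertices)

1. box [0,59]×[0,94]: [(0, 0) (59, 0) (59, 94) (0, 94)]
2. ⊥bis P0·P1 via (29.935,55.675): [(0, 32.6852) (59, 77.9966) (59, 94) (0, 94)]  |A|=2280.8855
3. ⊥bis P0·P2 via (5.905,46.58): [(0, 46.8735) (17.3517, 46.0111) (59, 77.9966) (59, 94) (0, 94)]  |A|=2157.7905
4. ⊥bis P0·P3 via (26.715,50.62): [(0, 46.8735) (17.3517, 46.0111) (59, 77.9966) (59, 94) (0, 94)]  |A|=2157.7905
5. canonical 5-gon: [(0, 46.8735) (17.3517, 46.0111) (59, 77.9966) (59, 94) (0, 94)]
6. shoelace: 2157.7905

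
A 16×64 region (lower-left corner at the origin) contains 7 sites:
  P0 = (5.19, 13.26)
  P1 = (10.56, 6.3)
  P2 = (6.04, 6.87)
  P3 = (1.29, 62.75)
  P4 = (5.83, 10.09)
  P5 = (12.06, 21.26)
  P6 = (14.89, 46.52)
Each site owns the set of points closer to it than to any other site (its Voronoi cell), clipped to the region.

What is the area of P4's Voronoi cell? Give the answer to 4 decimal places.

Area of P4's cell: 32.4810

1. box [0,16]×[0,64]: [(0, 0) (16, 0) (16, 64) (0, 64)]
2. ⊥bis P4·P0 via (5.51,11.675): [(0, 10.5626) (0, 0) (16, 0) (16, 13.7929)]  |A|=194.8434
3. ⊥bis P4·P1 via (8.195,8.195): [(12.0397, 12.9933) (0, 10.5626) (0, 0) (1.6286, 0)]  |A|=74.1657
4. ⊥bis P4·P2 via (5.935,8.48): [(8.5606, 8.6512) (12.0397, 12.9933) (0, 10.5626) (0, 8.0929)]  |A|=32.481
5. ⊥bis P4·P3 via (3.56,36.42): [(8.5606, 8.6512) (12.0397, 12.9933) (0, 10.5626) (0, 8.0929)]  |A|=32.481
6. ⊥bis P4·P5 via (8.945,15.675): [(8.5606, 8.6512) (12.0397, 12.9933) (0, 10.5626) (0, 8.0929)]  |A|=32.481
7. ⊥bis P4·P6 via (10.36,28.305): [(8.5606, 8.6512) (12.0397, 12.9933) (0, 10.5626) (0, 8.0929)]  |A|=32.481
8. canonical 4-gon: [(8.5606, 8.6512) (12.0397, 12.9933) (0, 10.5626) (0, 8.0929)]
9. shoelace: 32.481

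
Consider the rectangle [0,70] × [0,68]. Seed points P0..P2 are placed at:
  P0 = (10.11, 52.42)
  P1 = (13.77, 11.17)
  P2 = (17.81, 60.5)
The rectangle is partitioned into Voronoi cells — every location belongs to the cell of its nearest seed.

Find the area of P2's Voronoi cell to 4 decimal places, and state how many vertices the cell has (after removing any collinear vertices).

Area of P2's cell: 1751.9578 (4 vertices)

1. box [0,70]×[0,68]: [(0, 0) (70, 0) (70, 68) (0, 68)]
2. ⊥bis P2·P0 via (13.96,56.46): [(70, 3.0555) (70, 68) (1.8505, 68)]  |A|=2212.9663
3. ⊥bis P2·P1 via (15.79,35.835): [(37.4656, 34.0598) (70, 31.3953) (70, 68) (1.8505, 68)]  |A|=1751.9578
4. canonical 4-gon: [(37.4656, 34.0598) (70, 31.3953) (70, 68) (1.8505, 68)]
5. shoelace: 1751.9578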